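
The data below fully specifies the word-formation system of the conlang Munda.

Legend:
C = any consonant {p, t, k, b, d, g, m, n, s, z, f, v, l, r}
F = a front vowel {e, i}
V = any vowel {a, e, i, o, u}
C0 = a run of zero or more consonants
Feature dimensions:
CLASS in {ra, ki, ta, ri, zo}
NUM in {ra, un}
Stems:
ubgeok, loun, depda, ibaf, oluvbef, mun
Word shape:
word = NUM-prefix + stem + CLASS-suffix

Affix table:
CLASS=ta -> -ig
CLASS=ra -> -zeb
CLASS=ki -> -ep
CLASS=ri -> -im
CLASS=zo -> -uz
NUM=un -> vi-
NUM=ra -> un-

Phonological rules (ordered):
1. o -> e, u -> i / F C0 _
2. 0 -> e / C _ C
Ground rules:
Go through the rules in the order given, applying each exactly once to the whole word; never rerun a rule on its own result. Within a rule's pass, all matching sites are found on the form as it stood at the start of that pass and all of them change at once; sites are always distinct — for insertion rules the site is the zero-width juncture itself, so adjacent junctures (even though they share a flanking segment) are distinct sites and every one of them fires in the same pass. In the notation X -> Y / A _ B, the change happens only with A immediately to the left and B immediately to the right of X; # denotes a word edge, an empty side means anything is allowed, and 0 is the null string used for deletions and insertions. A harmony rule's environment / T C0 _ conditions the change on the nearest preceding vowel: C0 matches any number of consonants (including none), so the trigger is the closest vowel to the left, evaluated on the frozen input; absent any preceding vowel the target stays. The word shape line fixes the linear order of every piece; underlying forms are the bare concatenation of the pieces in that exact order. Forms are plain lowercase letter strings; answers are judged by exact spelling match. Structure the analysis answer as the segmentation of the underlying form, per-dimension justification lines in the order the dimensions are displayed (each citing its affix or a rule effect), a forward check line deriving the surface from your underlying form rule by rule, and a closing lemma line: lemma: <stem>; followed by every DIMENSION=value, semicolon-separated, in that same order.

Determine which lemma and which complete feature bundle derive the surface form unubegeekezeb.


underlying: un-ubgeok-zeb
CLASS=ra - signalled by the affix -zeb
NUM=ra - signalled by the affix un-
check: unubgeokzeb -> unubgeekzeb -> unubegeekezeb
lemma: ubgeok; CLASS=ra; NUM=ra


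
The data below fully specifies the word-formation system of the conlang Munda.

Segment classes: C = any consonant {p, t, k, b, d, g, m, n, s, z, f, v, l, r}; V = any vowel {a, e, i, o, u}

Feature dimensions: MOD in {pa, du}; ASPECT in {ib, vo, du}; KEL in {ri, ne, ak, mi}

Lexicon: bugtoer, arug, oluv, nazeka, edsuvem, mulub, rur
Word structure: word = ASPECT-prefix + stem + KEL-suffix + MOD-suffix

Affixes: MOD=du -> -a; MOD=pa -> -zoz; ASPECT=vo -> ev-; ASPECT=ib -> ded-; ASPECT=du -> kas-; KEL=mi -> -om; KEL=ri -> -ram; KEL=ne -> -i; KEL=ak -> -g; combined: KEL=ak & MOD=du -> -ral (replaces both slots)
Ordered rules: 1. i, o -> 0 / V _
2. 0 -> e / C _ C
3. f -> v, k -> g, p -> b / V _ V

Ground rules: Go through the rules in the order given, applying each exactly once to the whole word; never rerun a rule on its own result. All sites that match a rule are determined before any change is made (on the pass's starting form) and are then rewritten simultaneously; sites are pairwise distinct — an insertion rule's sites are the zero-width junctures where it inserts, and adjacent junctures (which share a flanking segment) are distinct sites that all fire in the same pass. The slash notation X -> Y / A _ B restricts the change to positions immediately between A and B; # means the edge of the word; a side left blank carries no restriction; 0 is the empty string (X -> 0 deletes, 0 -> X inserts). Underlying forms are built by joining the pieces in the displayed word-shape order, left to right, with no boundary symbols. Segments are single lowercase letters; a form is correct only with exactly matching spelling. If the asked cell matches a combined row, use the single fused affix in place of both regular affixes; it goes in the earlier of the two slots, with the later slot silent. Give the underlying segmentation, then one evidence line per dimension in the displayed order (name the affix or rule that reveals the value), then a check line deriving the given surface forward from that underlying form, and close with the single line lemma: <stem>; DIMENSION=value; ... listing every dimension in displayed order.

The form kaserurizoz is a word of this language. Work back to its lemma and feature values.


underlying: kas-rur-i-zoz
MOD=pa - signalled by the affix -zoz
ASPECT=du - signalled by the affix kas-
KEL=ne - signalled by the affix -i
check: kasrurizoz -> kasrurizoz -> kaserurizoz -> kaserurizoz
lemma: rur; MOD=pa; ASPECT=du; KEL=ne


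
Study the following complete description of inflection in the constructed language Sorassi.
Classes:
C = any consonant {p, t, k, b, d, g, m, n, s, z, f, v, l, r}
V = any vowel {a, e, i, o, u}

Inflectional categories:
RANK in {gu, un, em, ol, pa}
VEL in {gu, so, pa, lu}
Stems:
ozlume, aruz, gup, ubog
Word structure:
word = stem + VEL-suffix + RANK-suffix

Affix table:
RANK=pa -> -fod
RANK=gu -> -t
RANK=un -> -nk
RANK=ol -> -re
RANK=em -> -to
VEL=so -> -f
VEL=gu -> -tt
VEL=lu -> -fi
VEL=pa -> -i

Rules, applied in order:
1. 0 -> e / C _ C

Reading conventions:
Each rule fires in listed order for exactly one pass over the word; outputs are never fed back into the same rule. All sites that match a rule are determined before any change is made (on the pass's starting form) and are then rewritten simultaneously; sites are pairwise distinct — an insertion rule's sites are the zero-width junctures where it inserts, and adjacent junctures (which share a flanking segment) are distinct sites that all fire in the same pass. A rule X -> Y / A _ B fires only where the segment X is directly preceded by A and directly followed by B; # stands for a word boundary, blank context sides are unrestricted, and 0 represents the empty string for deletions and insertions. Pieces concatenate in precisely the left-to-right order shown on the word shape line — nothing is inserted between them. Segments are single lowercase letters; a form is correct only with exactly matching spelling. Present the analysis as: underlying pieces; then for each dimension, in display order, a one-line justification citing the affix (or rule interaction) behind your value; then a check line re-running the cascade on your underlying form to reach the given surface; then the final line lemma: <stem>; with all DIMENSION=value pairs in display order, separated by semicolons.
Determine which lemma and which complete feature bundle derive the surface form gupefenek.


underlying: gup-f-nk
RANK=un - signalled by the affix -nk
VEL=so - signalled by the affix -f
check: gupfnk -> gupefenek
lemma: gup; RANK=un; VEL=so


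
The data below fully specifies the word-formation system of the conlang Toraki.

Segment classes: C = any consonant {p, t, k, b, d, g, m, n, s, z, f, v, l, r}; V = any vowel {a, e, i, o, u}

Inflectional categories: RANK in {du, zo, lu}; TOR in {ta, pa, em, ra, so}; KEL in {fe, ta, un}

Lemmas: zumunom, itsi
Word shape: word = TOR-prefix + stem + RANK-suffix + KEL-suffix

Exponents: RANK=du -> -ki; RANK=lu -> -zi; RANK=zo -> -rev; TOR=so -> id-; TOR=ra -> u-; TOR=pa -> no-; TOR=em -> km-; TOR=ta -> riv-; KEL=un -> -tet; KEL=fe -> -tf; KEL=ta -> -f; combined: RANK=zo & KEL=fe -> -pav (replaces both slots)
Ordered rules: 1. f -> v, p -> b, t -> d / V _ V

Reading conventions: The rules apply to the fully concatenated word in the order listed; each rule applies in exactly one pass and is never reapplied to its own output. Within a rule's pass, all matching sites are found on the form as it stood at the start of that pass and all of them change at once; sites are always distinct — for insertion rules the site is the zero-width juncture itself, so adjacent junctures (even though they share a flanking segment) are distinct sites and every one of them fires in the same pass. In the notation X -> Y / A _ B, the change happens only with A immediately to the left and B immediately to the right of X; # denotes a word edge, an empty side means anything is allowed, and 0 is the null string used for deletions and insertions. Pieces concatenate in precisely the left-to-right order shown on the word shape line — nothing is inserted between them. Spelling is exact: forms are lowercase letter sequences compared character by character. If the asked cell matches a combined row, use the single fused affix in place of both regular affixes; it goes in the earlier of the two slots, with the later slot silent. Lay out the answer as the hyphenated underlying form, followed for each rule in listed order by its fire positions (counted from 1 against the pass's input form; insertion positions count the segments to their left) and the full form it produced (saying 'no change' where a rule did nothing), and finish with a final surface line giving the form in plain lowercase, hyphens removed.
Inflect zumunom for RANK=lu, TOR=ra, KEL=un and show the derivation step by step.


underlying: u-zumunom-zi-tet
1. f -> v, p -> b, t -> d / V _ V: fires at position(s) 11: uzumunomzidet
surface: uzumunomzidet


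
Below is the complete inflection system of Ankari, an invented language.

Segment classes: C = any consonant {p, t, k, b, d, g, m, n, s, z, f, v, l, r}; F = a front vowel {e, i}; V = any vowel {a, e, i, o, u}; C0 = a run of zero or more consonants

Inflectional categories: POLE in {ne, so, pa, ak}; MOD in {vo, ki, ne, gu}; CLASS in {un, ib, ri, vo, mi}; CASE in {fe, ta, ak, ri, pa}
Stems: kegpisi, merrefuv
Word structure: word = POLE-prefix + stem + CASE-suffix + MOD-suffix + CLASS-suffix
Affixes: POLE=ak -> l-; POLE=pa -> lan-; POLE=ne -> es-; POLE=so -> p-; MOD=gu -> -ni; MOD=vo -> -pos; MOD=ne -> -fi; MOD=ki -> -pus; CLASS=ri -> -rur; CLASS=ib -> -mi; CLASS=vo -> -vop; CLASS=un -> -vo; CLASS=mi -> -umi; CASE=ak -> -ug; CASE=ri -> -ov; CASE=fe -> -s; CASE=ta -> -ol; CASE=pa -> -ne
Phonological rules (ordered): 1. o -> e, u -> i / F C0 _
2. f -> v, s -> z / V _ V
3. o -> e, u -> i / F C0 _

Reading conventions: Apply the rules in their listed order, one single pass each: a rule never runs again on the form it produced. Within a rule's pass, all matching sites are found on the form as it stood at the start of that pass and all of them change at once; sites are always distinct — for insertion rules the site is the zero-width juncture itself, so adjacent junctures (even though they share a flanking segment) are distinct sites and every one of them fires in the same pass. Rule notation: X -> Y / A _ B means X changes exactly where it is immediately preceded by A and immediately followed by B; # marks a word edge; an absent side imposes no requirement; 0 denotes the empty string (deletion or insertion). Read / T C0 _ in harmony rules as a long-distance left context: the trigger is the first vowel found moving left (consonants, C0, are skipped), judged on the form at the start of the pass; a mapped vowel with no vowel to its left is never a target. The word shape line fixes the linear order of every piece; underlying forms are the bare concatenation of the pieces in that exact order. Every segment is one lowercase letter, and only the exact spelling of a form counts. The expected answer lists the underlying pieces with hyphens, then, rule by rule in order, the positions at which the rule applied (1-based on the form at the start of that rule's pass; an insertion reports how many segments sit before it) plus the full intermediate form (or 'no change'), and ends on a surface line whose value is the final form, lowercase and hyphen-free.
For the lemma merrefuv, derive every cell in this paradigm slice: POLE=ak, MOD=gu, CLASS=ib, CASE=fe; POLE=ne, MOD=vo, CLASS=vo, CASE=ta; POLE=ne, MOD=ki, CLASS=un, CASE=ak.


cell POLE=ak, MOD=gu, CLASS=ib, CASE=fe:
underlying: l-merrefuv-s-ni-mi
1. o -> e, u -> i / F C0 _: fires at position(s) 8: lmerrefivsnimi
2. f -> v, s -> z / V _ V: fires at position(s) 7: lmerrevivsnimi
3. o -> e, u -> i / F C0 _: no change
surface: lmerrevivsnimi

cell POLE=ne, MOD=vo, CLASS=vo, CASE=ta:
underlying: es-merrefuv-ol-pos-vop
1. o -> e, u -> i / F C0 _: fires at position(s) 9: esmerrefivolposvop
2. f -> v, s -> z / V _ V: fires at position(s) 8: esmerrevivolposvop
3. o -> e, u -> i / F C0 _: fires at position(s) 11: esmerrevivelposvop
surface: esmerrevivelposvop

cell POLE=ne, MOD=ki, CLASS=un, CASE=ak:
underlying: es-merrefuv-ug-pus-vo
1. o -> e, u -> i / F C0 _: fires at position(s) 9: esmerrefivugpusvo
2. f -> v, s -> z / V _ V: fires at position(s) 8: esmerrevivugpusvo
3. o -> e, u -> i / F C0 _: fires at position(s) 11: esmerrevivigpusvo
surface: esmerrevivigpusvo


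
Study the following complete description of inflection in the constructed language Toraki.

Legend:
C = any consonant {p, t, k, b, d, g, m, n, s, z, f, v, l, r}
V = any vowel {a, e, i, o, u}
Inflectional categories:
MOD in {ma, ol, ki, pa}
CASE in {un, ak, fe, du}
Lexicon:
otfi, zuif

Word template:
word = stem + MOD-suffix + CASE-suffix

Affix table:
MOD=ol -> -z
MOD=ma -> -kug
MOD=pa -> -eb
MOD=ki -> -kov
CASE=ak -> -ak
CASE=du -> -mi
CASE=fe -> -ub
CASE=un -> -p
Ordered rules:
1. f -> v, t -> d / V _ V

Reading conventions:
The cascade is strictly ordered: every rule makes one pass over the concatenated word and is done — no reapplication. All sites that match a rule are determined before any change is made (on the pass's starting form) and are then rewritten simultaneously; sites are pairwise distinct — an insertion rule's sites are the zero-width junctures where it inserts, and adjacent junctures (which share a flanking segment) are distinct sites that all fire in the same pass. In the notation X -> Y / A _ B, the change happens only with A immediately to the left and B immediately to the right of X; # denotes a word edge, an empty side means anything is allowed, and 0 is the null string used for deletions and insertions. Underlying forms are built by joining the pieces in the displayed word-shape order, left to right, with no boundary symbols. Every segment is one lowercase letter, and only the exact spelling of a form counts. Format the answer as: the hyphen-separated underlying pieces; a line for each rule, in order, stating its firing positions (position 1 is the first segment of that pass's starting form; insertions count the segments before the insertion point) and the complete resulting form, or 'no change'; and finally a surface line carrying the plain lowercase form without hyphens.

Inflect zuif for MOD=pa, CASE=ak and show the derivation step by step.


underlying: zuif-eb-ak
1. f -> v, t -> d / V _ V: fires at position(s) 4: zuivebak
surface: zuivebak


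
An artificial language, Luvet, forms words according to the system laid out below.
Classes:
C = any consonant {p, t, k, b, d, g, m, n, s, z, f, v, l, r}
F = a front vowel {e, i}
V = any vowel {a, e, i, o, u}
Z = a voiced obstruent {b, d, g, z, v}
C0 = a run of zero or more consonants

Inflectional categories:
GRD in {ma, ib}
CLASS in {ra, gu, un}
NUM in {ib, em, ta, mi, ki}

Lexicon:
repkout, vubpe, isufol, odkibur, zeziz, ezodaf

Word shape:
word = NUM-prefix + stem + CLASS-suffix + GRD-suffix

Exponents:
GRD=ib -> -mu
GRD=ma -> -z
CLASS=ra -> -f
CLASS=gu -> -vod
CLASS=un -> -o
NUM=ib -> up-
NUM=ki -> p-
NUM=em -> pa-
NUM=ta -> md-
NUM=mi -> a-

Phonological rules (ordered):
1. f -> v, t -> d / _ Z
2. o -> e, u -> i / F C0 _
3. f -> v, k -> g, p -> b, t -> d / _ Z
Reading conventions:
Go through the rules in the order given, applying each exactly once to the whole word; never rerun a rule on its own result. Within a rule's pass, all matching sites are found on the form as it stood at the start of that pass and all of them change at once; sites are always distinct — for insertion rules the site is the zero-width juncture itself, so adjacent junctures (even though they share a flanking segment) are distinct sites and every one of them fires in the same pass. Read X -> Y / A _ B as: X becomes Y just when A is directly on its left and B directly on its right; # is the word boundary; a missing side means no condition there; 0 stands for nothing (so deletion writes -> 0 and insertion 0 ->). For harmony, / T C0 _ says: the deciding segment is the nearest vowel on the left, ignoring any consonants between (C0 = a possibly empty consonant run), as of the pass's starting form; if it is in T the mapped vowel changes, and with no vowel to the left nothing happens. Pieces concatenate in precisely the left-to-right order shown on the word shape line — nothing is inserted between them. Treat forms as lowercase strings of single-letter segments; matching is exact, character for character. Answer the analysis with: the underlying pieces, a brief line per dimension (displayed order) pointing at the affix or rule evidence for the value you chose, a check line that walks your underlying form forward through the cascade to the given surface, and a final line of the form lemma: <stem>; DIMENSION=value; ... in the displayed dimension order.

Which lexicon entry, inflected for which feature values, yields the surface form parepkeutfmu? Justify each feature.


underlying: pa-repkout-f-mu
GRD=ib - signalled by the affix -mu
CLASS=ra - signalled by the affix -f
NUM=em - signalled by the affix pa-
check: parepkoutfmu -> parepkoutfmu -> parepkeutfmu -> parepkeutfmu
lemma: repkout; GRD=ib; CLASS=ra; NUM=em


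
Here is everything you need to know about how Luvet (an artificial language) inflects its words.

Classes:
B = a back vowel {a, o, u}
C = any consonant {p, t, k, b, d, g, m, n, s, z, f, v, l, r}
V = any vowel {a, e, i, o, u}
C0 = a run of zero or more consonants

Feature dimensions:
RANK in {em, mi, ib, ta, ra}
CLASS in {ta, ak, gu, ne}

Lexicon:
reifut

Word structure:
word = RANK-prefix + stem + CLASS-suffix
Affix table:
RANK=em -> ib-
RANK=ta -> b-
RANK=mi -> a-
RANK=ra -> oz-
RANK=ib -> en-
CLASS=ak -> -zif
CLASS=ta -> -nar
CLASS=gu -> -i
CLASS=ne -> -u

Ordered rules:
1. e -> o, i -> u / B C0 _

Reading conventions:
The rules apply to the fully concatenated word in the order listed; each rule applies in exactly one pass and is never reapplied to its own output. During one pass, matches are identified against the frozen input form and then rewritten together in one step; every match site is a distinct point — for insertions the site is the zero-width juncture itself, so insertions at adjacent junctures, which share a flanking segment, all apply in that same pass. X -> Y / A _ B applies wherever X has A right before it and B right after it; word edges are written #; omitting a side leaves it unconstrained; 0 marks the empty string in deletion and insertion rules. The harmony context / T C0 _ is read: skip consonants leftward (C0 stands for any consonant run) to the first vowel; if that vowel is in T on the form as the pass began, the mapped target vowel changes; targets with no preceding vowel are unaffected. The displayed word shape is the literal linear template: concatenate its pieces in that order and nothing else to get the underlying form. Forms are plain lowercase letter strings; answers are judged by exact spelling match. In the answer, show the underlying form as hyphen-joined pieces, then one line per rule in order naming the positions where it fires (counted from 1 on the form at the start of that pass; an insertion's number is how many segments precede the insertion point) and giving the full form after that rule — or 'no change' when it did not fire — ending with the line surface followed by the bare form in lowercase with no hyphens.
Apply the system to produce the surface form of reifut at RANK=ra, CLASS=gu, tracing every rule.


underlying: oz-reifut-i
1. e -> o, i -> u / B C0 _: fires at position(s) 4, 9: ozroifutu
surface: ozroifutu


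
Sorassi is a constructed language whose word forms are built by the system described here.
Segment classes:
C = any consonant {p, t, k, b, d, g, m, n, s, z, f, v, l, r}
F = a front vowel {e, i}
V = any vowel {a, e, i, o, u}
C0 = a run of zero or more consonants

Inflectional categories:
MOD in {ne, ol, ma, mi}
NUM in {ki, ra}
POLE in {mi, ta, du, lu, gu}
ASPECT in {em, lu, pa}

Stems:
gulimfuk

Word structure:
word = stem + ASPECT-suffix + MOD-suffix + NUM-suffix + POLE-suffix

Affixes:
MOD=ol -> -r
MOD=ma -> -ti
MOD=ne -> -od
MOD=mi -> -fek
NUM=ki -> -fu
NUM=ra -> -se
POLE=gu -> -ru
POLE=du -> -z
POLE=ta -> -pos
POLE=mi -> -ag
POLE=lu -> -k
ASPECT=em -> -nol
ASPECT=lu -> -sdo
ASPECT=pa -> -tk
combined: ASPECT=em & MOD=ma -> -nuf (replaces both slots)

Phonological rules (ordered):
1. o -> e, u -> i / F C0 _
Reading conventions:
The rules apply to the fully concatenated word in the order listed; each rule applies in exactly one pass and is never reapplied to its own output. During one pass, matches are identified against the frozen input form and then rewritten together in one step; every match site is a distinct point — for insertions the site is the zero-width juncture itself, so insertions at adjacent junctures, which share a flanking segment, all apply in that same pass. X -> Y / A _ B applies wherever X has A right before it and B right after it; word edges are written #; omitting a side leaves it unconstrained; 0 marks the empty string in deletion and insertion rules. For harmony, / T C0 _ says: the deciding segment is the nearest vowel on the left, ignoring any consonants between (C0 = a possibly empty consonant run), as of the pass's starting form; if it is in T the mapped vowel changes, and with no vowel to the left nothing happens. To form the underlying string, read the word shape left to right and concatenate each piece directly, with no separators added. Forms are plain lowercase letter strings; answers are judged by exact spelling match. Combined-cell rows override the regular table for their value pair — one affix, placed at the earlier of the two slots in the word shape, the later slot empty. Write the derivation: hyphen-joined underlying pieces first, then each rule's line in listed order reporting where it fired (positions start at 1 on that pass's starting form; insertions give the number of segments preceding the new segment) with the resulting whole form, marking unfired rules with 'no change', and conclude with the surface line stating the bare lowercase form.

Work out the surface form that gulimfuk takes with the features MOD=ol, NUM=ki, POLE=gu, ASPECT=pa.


underlying: gulimfuk-tk-r-fu-ru
1. o -> e, u -> i / F C0 _: fires at position(s) 7: gulimfiktkrfuru
surface: gulimfiktkrfuru


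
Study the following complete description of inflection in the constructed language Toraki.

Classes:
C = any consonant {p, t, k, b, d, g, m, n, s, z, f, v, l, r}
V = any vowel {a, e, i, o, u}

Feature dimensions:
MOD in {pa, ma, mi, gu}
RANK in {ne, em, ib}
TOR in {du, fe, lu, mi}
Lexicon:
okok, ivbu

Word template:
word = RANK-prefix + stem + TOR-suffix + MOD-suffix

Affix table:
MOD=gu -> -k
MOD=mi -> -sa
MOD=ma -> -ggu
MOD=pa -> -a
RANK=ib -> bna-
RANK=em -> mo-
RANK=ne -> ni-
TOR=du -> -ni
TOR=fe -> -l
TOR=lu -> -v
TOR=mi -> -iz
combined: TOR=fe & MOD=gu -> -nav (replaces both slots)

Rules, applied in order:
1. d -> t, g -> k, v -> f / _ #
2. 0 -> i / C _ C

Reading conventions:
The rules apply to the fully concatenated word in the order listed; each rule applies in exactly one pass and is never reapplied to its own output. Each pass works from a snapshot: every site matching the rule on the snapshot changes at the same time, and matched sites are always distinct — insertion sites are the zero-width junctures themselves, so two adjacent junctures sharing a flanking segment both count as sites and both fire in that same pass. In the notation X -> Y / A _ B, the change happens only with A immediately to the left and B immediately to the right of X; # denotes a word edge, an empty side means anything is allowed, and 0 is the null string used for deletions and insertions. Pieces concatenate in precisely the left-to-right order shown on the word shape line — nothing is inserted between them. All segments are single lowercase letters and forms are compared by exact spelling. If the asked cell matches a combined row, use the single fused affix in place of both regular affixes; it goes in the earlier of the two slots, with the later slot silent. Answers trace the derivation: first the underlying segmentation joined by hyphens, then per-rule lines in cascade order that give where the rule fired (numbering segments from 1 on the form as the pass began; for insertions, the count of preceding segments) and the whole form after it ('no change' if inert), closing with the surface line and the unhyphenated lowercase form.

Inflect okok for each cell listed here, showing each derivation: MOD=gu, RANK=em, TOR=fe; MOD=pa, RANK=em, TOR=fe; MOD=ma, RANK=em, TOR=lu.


cell MOD=gu, RANK=em, TOR=fe:
underlying: mo-okok-nav
1. d -> t, g -> k, v -> f / _ #: fires at position(s) 9: mookoknaf
2. 0 -> i / C _ C: inserts after position(s) 6: mookokinaf
surface: mookokinaf

cell MOD=pa, RANK=em, TOR=fe:
underlying: mo-okok-l-a
1. d -> t, g -> k, v -> f / _ #: no change
2. 0 -> i / C _ C: inserts after position(s) 6: mookokila
surface: mookokila

cell MOD=ma, RANK=em, TOR=lu:
underlying: mo-okok-v-ggu
1. d -> t, g -> k, v -> f / _ #: no change
2. 0 -> i / C _ C: inserts after position(s) 6, 7, 8: mookokivigigu
surface: mookokivigigu


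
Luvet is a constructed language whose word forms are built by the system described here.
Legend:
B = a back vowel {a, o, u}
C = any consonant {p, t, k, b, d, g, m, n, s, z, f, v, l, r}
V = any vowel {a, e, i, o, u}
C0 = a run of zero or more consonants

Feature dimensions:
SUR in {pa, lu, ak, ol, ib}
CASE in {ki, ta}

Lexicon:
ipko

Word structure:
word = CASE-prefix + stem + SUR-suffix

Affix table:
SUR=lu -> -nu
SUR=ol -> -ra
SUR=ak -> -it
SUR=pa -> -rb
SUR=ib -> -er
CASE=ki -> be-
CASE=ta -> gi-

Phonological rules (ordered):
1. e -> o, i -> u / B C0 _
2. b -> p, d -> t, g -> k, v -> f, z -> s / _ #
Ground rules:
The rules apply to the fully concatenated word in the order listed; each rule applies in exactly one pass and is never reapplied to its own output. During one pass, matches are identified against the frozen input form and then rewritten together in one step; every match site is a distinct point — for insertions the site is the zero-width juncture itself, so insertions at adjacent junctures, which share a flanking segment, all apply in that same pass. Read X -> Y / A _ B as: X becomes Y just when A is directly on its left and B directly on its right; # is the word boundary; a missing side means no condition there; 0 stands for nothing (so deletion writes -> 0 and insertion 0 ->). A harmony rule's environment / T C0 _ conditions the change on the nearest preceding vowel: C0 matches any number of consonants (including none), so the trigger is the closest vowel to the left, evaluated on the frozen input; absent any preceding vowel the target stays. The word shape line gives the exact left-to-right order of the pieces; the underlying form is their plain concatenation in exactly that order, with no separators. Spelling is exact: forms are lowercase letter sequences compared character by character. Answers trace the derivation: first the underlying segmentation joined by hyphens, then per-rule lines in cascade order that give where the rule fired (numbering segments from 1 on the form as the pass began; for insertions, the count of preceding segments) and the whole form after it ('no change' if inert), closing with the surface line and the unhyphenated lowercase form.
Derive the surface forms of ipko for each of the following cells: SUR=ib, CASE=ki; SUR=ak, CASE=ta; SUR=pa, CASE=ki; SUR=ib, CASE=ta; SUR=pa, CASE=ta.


cell SUR=ib, CASE=ki:
underlying: be-ipko-er
1. e -> o, i -> u / B C0 _: fires at position(s) 7: beipkoor
2. b -> p, d -> t, g -> k, v -> f, z -> s / _ #: no change
surface: beipkoor

cell SUR=ak, CASE=ta:
underlying: gi-ipko-it
1. e -> o, i -> u / B C0 _: fires at position(s) 7: giipkout
2. b -> p, d -> t, g -> k, v -> f, z -> s / _ #: no change
surface: giipkout

cell SUR=pa, CASE=ki:
underlying: be-ipko-rb
1. e -> o, i -> u / B C0 _: no change
2. b -> p, d -> t, g -> k, v -> f, z -> s / _ #: fires at position(s) 8: beipkorp
surface: beipkorp

cell SUR=ib, CASE=ta:
underlying: gi-ipko-er
1. e -> o, i -> u / B C0 _: fires at position(s) 7: giipkoor
2. b -> p, d -> t, g -> k, v -> f, z -> s / _ #: no change
surface: giipkoor

cell SUR=pa, CASE=ta:
underlying: gi-ipko-rb
1. e -> o, i -> u / B C0 _: no change
2. b -> p, d -> t, g -> k, v -> f, z -> s / _ #: fires at position(s) 8: giipkorp
surface: giipkorp


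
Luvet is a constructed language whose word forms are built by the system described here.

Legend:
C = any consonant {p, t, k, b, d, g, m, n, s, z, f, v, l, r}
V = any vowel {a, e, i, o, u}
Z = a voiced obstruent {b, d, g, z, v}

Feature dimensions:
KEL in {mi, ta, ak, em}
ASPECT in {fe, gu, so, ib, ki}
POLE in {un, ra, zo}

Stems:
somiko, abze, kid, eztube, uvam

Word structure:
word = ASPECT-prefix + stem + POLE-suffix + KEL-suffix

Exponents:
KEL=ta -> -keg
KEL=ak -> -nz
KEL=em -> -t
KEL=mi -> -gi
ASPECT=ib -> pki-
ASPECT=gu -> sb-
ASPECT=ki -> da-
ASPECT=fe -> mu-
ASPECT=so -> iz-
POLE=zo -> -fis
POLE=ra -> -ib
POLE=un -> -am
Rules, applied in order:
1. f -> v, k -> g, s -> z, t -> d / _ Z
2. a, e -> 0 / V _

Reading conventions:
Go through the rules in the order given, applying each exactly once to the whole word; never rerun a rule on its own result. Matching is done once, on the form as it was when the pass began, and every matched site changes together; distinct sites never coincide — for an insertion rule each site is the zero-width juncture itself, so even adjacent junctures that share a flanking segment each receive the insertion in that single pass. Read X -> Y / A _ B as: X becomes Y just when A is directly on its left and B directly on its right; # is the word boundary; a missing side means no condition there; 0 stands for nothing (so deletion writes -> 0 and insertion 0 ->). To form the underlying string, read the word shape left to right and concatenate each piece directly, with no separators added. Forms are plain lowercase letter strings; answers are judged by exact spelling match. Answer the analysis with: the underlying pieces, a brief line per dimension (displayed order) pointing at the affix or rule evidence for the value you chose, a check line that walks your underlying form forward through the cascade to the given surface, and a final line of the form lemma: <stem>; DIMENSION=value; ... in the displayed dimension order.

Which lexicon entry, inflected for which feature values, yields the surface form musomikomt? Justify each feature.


underlying: mu-somiko-am-t
KEL=em - signalled by the affix -t
ASPECT=fe - signalled by the affix mu-
POLE=un - signalled by the affix -am
check: musomikoamt -> musomikoamt -> musomikomt
lemma: somiko; KEL=em; ASPECT=fe; POLE=un


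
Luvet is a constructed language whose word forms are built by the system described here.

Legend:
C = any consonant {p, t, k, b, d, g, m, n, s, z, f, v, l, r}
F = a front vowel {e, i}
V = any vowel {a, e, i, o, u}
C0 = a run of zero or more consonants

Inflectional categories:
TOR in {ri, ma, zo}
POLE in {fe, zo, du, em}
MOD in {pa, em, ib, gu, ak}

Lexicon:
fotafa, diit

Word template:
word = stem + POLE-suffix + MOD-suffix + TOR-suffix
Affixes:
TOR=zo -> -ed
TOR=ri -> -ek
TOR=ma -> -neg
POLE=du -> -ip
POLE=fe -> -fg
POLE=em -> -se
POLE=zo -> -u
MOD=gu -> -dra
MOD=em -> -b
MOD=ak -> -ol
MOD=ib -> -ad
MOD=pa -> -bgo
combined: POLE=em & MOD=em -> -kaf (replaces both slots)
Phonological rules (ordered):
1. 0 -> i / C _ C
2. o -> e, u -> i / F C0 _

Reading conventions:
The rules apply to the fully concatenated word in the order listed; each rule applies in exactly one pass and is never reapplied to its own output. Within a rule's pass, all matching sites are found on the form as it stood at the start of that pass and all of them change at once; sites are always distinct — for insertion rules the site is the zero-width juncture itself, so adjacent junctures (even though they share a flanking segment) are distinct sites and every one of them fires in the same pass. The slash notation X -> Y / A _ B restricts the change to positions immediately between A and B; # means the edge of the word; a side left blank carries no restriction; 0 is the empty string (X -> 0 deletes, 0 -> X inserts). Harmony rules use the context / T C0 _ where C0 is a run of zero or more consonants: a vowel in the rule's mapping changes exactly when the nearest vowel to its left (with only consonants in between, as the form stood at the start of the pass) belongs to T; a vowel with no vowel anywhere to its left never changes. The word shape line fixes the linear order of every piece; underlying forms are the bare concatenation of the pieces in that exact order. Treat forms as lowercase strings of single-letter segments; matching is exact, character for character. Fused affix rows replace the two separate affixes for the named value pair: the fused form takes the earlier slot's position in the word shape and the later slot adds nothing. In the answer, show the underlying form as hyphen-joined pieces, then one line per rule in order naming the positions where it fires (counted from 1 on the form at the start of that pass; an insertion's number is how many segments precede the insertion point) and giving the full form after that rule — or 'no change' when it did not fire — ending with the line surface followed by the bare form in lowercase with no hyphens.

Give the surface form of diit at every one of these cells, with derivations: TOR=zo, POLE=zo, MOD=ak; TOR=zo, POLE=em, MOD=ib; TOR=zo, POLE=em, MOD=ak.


cell TOR=zo, POLE=zo, MOD=ak:
underlying: diit-u-ol-ed
1. 0 -> i / C _ C: no change
2. o -> e, u -> i / F C0 _: fires at position(s) 5: diitioled
surface: diitioled

cell TOR=zo, POLE=em, MOD=ib:
underlying: diit-se-ad-ed
1. 0 -> i / C _ C: inserts after position(s) 4: diitiseaded
2. o -> e, u -> i / F C0 _: no change
surface: diitiseaded

cell TOR=zo, POLE=em, MOD=ak:
underlying: diit-se-ol-ed
1. 0 -> i / C _ C: inserts after position(s) 4: diitiseoled
2. o -> e, u -> i / F C0 _: fires at position(s) 8: diitiseeled
surface: diitiseeled


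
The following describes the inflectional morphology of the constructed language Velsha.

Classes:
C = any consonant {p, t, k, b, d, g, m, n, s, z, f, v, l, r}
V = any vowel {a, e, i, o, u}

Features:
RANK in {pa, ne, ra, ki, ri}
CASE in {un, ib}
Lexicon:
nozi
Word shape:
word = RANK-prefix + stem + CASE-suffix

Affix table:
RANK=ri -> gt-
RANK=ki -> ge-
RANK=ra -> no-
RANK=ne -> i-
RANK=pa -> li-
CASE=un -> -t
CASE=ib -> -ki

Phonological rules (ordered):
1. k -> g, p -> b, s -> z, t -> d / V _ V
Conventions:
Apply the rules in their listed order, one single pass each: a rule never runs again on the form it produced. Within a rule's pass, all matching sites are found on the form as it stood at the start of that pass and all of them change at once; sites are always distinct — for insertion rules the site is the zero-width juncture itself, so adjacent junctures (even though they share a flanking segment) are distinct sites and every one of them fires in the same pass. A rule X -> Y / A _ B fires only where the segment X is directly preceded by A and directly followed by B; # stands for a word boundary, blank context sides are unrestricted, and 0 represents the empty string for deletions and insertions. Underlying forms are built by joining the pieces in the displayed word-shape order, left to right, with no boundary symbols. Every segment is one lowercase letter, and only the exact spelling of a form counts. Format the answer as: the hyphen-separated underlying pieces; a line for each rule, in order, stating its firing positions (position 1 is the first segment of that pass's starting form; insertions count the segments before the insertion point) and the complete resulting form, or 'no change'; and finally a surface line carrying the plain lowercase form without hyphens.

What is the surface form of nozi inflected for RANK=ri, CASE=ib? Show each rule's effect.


underlying: gt-nozi-ki
1. k -> g, p -> b, s -> z, t -> d / V _ V: fires at position(s) 7: gtnozigi
surface: gtnozigi


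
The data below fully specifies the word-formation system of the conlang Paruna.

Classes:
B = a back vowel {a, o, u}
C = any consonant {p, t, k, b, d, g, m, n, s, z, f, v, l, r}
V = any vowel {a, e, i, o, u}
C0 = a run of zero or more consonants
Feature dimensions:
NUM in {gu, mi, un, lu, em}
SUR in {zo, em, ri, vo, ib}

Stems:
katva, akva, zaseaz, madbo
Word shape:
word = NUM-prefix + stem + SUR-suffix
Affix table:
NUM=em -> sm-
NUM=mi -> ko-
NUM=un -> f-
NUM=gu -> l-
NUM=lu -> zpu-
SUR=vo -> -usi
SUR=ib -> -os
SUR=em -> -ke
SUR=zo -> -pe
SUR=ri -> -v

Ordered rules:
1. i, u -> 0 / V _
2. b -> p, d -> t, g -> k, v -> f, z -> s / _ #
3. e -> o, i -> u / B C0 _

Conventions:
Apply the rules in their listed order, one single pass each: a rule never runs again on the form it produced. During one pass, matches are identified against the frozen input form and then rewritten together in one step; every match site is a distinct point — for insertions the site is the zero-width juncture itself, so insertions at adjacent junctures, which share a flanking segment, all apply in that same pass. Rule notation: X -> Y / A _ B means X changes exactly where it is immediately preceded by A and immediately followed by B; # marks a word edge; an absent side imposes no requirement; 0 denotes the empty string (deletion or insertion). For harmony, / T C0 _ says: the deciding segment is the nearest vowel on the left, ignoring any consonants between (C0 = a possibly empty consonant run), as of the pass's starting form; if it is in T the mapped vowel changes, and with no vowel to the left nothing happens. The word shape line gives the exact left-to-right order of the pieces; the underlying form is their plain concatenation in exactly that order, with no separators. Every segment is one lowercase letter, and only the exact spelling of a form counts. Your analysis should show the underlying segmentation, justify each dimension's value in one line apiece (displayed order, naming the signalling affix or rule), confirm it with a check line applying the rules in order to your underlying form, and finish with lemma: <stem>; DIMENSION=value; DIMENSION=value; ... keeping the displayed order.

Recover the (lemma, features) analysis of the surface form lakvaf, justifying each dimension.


underlying: l-akva-v
NUM=gu - signalled by the affix l-
SUR=ri - signalled by the affix -v
check: lakvav -> lakvav -> lakvaf -> lakvaf
lemma: akva; NUM=gu; SUR=ri


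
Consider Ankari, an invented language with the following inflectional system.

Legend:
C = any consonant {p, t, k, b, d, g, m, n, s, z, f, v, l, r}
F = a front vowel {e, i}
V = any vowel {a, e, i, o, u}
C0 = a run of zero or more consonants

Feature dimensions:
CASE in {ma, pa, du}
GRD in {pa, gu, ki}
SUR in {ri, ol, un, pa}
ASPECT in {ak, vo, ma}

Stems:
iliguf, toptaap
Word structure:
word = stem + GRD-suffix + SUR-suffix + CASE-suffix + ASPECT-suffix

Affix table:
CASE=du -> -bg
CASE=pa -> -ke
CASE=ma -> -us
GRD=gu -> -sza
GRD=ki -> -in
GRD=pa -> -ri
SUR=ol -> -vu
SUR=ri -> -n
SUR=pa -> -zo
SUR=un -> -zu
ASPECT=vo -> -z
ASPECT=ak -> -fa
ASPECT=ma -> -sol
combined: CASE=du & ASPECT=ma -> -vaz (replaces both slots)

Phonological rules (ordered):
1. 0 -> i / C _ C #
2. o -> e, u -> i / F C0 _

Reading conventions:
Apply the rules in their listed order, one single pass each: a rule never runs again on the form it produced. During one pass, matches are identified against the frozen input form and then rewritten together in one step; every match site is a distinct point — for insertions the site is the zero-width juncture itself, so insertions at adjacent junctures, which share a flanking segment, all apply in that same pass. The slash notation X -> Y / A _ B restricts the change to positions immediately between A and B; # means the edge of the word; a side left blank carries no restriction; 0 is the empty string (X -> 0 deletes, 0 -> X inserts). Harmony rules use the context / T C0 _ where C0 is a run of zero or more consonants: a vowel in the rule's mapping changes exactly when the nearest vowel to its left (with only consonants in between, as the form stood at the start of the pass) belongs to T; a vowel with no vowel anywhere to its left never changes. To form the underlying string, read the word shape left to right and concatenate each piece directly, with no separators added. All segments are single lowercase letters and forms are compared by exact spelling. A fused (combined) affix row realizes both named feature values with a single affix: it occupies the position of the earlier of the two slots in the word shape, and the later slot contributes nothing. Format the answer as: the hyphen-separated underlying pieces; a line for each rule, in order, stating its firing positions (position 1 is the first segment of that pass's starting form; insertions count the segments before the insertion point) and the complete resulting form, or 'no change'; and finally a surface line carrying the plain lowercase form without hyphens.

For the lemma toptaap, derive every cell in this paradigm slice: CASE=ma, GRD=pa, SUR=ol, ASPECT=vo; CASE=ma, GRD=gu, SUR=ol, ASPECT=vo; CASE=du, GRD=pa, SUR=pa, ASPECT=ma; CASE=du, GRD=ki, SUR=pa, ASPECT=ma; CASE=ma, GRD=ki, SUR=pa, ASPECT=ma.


cell CASE=ma, GRD=pa, SUR=ol, ASPECT=vo:
underlying: toptaap-ri-vu-us-z
1. 0 -> i / C _ C #: inserts after position(s) 13: toptaaprivuusiz
2. o -> e, u -> i / F C0 _: fires at position(s) 11: toptaapriviusiz
surface: toptaapriviusiz

cell CASE=ma, GRD=gu, SUR=ol, ASPECT=vo:
underlying: toptaap-sza-vu-us-z
1. 0 -> i / C _ C #: inserts after position(s) 14: toptaapszavuusiz
2. o -> e, u -> i / F C0 _: no change
surface: toptaapszavuusiz

cell CASE=du, GRD=pa, SUR=pa, ASPECT=ma:
underlying: toptaap-ri-zo-vaz
1. 0 -> i / C _ C #: no change
2. o -> e, u -> i / F C0 _: fires at position(s) 11: toptaaprizevaz
surface: toptaaprizevaz

cell CASE=du, GRD=ki, SUR=pa, ASPECT=ma:
underlying: toptaap-in-zo-vaz
1. 0 -> i / C _ C #: no change
2. o -> e, u -> i / F C0 _: fires at position(s) 11: toptaapinzevaz
surface: toptaapinzevaz

cell CASE=ma, GRD=ki, SUR=pa, ASPECT=ma:
underlying: toptaap-in-zo-us-sol
1. 0 -> i / C _ C #: no change
2. o -> e, u -> i / F C0 _: fires at position(s) 11: toptaapinzeussol
surface: toptaapinzeussol
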